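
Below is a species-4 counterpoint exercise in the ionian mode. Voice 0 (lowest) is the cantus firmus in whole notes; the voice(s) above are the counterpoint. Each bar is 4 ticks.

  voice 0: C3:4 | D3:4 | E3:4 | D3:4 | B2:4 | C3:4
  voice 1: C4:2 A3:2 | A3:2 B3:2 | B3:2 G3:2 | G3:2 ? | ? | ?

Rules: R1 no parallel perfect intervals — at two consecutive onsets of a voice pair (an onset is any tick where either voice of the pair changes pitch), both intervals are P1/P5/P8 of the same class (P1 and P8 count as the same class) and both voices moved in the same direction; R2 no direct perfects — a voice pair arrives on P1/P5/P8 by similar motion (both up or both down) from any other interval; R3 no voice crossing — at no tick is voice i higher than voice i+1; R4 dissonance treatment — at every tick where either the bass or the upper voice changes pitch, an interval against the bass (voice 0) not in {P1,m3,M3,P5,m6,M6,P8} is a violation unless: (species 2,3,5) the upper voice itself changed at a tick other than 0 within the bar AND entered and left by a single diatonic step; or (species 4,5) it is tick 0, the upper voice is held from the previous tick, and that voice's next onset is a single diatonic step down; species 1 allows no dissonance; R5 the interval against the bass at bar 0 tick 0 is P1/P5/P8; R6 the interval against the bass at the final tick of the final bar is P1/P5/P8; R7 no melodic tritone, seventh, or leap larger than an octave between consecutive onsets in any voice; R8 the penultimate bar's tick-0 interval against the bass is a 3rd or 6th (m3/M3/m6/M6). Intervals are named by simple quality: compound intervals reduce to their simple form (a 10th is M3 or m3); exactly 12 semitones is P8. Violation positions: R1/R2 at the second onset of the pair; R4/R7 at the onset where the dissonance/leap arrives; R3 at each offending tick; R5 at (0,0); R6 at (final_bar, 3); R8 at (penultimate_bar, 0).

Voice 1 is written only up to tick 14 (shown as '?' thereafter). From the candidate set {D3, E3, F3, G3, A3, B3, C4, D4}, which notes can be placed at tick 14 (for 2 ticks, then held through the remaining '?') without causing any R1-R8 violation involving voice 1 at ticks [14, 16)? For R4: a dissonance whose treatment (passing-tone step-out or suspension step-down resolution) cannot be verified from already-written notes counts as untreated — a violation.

D3: legal
E3: violates R4
F3: legal
G3: legal
A3: legal
B3: legal
C4: violates R4
D4: legal

{A3, B3, D3, D4, F3, G3}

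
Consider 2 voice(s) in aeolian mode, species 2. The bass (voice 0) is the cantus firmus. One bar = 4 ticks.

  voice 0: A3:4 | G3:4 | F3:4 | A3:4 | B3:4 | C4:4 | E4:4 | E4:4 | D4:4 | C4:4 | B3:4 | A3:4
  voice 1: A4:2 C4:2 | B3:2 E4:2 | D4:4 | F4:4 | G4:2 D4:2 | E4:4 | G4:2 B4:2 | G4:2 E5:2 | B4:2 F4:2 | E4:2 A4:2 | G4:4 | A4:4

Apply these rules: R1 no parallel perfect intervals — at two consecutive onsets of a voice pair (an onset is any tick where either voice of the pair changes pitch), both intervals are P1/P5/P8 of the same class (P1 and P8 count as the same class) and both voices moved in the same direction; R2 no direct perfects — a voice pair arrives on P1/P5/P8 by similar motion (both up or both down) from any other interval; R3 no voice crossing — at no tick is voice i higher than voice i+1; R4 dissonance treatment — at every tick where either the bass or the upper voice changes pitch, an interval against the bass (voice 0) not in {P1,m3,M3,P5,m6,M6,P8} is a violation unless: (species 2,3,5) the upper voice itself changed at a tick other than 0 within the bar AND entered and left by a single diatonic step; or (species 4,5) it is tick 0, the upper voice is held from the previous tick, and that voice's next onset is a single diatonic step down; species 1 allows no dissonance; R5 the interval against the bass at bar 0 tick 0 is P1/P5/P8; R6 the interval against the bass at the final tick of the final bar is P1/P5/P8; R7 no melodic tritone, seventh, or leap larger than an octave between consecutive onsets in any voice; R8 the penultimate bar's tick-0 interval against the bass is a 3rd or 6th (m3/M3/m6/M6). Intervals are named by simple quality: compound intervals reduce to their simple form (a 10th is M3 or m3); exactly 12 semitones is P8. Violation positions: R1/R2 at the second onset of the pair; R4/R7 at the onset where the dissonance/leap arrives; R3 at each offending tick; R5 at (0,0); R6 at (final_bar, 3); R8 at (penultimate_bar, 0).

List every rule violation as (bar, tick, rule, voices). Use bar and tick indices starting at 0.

bar 0: v0=A3 v1=A4 downbeat P8
bar 1: v0=G3 v1=B3 downbeat M3
bar 2: v0=F3 v1=D4 downbeat M6
bar 3: v0=A3 v1=F4 downbeat m6
bar 4: v0=B3 v1=G4 downbeat m6
bar 5: v0=C4 v1=E4 downbeat M3
bar 6: v0=E4 v1=G4 downbeat m3
bar 7: v0=E4 v1=G4 downbeat m3
bar 8: v0=D4 v1=B4 downbeat M6
bar 9: v0=C4 v1=E4 downbeat M3
bar 10: v0=B3 v1=G4 downbeat m6
bar 11: v0=A3 v1=A4 downbeat P8
  -> R7 @ bar 8 tick 2 v(1,): B4->F4 leap 6st

(8, 2, R7, (1,))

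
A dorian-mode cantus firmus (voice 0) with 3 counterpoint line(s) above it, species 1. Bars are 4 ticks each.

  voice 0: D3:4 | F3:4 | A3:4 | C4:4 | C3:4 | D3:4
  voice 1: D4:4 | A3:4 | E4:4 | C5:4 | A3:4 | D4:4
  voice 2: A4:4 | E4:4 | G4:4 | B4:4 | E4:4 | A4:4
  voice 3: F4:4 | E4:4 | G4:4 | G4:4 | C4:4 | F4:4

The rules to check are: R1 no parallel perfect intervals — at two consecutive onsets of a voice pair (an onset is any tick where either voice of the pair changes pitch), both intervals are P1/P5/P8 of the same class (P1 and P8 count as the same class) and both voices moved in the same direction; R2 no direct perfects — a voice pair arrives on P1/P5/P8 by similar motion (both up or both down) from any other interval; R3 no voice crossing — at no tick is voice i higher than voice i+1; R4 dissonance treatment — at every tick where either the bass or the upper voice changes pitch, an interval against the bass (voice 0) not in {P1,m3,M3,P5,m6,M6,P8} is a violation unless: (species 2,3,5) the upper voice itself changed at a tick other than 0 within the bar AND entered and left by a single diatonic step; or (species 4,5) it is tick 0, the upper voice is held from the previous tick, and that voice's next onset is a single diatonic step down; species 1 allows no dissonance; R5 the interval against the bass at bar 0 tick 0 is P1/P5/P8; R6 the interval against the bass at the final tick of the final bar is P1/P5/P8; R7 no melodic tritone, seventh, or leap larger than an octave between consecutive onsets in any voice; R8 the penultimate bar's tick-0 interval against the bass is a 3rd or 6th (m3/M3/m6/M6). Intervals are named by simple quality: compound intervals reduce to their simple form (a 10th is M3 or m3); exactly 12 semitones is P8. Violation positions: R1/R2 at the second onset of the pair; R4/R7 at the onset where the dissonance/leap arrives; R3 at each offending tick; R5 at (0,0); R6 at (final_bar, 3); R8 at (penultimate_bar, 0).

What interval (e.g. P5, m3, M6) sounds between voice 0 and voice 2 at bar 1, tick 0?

M7

voice 0=F3 voice 2=E4 -> M7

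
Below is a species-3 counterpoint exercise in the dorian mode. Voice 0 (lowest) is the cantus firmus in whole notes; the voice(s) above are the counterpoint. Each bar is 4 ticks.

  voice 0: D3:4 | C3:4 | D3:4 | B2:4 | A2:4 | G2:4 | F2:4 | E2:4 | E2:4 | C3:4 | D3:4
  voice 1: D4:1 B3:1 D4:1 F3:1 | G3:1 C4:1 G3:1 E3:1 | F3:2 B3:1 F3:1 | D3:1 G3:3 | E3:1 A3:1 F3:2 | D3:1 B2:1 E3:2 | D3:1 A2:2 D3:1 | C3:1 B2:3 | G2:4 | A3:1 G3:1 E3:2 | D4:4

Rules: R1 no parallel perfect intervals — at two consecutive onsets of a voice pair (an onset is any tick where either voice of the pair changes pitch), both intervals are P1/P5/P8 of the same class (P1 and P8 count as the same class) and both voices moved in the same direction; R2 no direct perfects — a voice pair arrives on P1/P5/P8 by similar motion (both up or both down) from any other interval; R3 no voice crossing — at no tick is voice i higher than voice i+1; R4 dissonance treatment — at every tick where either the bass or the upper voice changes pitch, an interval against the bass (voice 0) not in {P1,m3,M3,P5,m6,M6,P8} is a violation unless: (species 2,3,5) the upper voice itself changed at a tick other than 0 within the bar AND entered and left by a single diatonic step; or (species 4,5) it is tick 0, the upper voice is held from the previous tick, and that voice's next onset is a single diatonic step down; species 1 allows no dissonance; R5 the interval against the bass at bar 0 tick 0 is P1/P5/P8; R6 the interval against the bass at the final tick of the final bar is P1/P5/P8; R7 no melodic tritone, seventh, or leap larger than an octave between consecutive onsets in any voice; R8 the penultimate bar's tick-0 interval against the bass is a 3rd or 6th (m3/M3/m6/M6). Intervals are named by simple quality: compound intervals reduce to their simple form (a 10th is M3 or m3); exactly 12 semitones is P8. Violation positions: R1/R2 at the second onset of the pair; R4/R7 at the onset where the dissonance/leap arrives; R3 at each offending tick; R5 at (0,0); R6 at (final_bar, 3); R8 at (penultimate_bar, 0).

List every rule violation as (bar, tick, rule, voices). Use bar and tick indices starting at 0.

bar 0: v0=D3 v1=D4 downbeat P8
bar 1: v0=C3 v1=G3 downbeat P5
bar 2: v0=D3 v1=F3 downbeat m3
bar 3: v0=B2 v1=D3 downbeat m3
bar 4: v0=A2 v1=E3 downbeat P5
bar 5: v0=G2 v1=D3 downbeat P5
bar 6: v0=F2 v1=D3 downbeat M6
bar 7: v0=E2 v1=C3 downbeat m6
bar 8: v0=E2 v1=G2 downbeat m3
bar 9: v0=C3 v1=A3 downbeat M6
bar 10: v0=D3 v1=D4 downbeat P8
  -> R7 @ bar 2 tick 2 v(1,): F3->B3 leap 6st
  -> R7 @ bar 2 tick 3 v(1,): B3->F3 leap 6st
  -> R2 @ bar 4 tick 0 v(0, 1): B2/G3 m6 -> A2/E3 P5 similar
  -> R2 @ bar 5 tick 0 v(0, 1): A2/F3 m6 -> G2/D3 P5 similar
  -> R7 @ bar 9 tick 0 v(1,): G2->A3 leap 14st
  -> R2 @ bar 10 tick 0 v(0, 1): C3/E3 M3 -> D3/D4 P8 similar
  -> R7 @ bar 10 tick 0 v(1,): E3->D4 leap 10st

(2, 2, R7, (1,))
(2, 3, R7, (1,))
(4, 0, R2, (0, 1))
(5, 0, R2, (0, 1))
(9, 0, R7, (1,))
(10, 0, R2, (0, 1))
(10, 0, R7, (1,))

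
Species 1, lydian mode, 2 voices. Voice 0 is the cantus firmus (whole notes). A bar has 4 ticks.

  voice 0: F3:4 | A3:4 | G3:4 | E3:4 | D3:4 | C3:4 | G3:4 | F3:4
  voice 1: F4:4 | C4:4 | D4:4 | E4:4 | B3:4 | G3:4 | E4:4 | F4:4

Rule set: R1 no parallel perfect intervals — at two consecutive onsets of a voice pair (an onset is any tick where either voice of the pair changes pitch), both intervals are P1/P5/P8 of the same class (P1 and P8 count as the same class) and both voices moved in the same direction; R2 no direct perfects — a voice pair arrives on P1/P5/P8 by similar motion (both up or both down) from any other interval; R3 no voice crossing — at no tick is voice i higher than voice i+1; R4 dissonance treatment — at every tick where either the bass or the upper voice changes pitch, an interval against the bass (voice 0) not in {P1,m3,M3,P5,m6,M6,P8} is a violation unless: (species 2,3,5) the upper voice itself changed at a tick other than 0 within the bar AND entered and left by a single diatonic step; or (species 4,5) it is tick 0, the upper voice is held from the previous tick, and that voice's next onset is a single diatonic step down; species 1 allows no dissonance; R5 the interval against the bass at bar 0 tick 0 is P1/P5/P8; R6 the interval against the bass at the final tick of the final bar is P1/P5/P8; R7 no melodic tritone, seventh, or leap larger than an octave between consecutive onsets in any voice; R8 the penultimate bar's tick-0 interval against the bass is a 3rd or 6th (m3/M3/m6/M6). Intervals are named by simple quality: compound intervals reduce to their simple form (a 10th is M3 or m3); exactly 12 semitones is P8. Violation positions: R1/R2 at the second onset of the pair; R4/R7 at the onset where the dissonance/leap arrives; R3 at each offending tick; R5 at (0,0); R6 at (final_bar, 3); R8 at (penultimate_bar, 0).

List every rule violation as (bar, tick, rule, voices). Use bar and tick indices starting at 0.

bar 0: v0=F3 v1=F4 downbeat P8
bar 1: v0=A3 v1=C4 downbeat m3
bar 2: v0=G3 v1=D4 downbeat P5
bar 3: v0=E3 v1=E4 downbeat P8
bar 4: v0=D3 v1=B3 downbeat M6
bar 5: v0=C3 v1=G3 downbeat P5
bar 6: v0=G3 v1=E4 downbeat M6
bar 7: v0=F3 v1=F4 downbeat P8
  -> R2 @ bar 5 tick 0 v(0, 1): D3/B3 M6 -> C3/G3 P5 similar

(5, 0, R2, (0, 1))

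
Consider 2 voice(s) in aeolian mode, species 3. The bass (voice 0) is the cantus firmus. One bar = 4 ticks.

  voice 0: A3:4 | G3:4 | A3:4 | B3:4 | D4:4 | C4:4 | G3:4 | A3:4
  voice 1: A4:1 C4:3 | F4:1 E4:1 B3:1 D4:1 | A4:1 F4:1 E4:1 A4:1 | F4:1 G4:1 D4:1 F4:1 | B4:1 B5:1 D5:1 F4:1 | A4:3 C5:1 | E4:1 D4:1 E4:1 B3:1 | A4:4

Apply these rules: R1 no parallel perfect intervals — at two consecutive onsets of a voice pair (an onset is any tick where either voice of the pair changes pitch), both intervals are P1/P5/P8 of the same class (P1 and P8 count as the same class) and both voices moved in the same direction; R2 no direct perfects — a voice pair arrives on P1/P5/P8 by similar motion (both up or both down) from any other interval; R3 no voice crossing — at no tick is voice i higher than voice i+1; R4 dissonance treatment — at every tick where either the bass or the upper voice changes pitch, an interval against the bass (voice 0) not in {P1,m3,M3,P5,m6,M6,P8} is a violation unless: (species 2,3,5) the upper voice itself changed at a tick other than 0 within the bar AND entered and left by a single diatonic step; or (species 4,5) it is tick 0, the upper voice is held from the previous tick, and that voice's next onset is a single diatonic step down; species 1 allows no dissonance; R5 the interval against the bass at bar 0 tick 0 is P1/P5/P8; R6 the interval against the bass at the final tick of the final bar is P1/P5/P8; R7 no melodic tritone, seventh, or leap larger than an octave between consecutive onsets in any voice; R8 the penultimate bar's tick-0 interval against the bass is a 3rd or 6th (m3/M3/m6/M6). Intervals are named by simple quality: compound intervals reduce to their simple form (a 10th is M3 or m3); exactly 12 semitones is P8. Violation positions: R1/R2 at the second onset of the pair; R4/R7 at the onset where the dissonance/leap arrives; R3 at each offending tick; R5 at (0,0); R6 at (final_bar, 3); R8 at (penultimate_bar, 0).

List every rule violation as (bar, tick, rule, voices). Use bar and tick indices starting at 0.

bar 0: v0=A3 v1=A4 downbeat P8
bar 1: v0=G3 v1=F4 downbeat m7
bar 2: v0=A3 v1=A4 downbeat P8
bar 3: v0=B3 v1=F4 downbeat TT
bar 4: v0=D4 v1=B4 downbeat M6
bar 5: v0=C4 v1=A4 downbeat M6
bar 6: v0=G3 v1=E4 downbeat M6
bar 7: v0=A3 v1=A4 downbeat P8
  -> R4 @ bar 1 tick 0 v(0, 1): G3/F4 m7 untreated
  -> R2 @ bar 2 tick 0 v(0, 1): G3/D4 P5 -> A3/A4 P8 similar
  -> R4 @ bar 3 tick 0 v(0, 1): B3/F4 TT untreated
  -> R4 @ bar 3 tick 3 v(0, 1): B3/F4 TT untreated
  -> R7 @ bar 4 tick 0 v(1,): F4->B4 leap 6st
  -> R2 @ bar 7 tick 0 v(0, 1): G3/B3 M3 -> A3/A4 P8 similar
  -> R7 @ bar 7 tick 0 v(1,): B3->A4 leap 10st

(1, 0, R4, (0, 1))
(2, 0, R2, (0, 1))
(3, 0, R4, (0, 1))
(3, 3, R4, (0, 1))
(4, 0, R7, (1,))
(7, 0, R2, (0, 1))
(7, 0, R7, (1,))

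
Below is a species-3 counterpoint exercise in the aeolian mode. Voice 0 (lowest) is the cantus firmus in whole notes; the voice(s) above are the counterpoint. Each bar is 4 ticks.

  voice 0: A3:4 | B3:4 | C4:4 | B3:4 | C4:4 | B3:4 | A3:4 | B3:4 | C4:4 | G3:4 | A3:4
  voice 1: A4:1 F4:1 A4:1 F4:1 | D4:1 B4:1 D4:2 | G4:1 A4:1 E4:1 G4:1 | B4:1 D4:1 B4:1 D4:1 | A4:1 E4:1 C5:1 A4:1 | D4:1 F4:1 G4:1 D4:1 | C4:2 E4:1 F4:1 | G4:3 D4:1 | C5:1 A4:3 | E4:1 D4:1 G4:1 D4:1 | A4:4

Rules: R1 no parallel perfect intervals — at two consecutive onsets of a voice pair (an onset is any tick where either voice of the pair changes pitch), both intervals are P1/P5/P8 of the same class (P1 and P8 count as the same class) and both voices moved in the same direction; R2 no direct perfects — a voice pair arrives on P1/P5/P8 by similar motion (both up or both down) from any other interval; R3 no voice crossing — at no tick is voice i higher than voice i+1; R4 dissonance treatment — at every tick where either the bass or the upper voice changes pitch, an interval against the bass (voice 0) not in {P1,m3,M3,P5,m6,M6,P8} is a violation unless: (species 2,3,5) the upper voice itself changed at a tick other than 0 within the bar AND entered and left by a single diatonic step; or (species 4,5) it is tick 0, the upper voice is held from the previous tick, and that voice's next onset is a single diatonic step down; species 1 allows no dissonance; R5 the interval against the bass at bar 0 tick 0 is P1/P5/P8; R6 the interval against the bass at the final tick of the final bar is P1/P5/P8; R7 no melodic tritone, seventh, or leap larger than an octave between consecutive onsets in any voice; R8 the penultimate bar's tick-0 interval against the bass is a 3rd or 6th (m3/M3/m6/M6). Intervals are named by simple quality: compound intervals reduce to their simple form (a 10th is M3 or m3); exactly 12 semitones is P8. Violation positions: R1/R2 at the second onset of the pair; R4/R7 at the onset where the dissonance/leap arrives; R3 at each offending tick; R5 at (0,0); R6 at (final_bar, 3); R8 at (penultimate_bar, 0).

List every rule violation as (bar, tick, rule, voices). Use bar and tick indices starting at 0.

(2, 0, R2, (0, 1))
(5, 1, R4, (0, 1))
(8, 0, R2, (0, 1))
(8, 0, R7, (1,))
(10, 0, R2, (0, 1))

bar 0: v0=A3 v1=A4 downbeat P8
bar 1: v0=B3 v1=D4 downbeat m3
bar 2: v0=C4 v1=G4 downbeat P5
bar 3: v0=B3 v1=B4 downbeat P8
bar 4: v0=C4 v1=A4 downbeat M6
bar 5: v0=B3 v1=D4 downbeat m3
bar 6: v0=A3 v1=C4 downbeat m3
bar 7: v0=B3 v1=G4 downbeat m6
bar 8: v0=C4 v1=C5 downbeat P8
bar 9: v0=G3 v1=E4 downbeat M6
bar 10: v0=A3 v1=A4 downbeat P8
  -> R2 @ bar 2 tick 0 v(0, 1): B3/D4 m3 -> C4/G4 P5 similar
  -> R4 @ bar 5 tick 1 v(0, 1): B3/F4 TT untreated
  -> R2 @ bar 8 tick 0 v(0, 1): B3/D4 m3 -> C4/C5 P8 similar
  -> R7 @ bar 8 tick 0 v(1,): D4->C5 leap 10st
  -> R2 @ bar 10 tick 0 v(0, 1): G3/D4 P5 -> A3/A4 P8 similar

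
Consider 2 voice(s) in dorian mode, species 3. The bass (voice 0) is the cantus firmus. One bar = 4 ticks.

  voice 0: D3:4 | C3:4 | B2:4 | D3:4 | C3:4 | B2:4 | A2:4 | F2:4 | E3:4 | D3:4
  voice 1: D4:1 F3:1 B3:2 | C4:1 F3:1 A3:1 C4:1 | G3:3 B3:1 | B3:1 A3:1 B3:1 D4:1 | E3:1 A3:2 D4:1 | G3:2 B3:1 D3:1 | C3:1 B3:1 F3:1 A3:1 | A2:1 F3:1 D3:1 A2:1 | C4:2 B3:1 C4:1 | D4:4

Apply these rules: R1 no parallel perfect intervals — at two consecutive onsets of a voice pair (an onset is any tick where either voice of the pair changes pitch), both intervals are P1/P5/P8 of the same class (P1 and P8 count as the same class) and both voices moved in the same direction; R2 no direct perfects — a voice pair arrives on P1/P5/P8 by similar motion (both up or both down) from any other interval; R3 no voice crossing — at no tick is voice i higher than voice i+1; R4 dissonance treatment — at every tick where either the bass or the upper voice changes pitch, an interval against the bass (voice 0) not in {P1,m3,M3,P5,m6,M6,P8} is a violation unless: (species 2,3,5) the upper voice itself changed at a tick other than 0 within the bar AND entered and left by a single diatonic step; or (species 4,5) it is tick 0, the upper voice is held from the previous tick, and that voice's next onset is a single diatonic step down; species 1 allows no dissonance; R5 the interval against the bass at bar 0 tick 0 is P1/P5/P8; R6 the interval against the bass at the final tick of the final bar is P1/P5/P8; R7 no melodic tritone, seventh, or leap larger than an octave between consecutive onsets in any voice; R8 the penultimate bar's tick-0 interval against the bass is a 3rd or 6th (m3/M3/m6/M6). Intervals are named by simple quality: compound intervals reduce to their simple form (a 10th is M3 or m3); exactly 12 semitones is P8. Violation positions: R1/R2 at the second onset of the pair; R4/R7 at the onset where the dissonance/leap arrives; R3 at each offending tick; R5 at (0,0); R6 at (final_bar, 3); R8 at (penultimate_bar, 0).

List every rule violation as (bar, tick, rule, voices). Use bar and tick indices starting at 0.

(0, 2, R7, (1,))
(1, 1, R4, (0, 1))
(4, 0, R7, (1,))
(4, 3, R4, (0, 1))
(6, 1, R4, (0, 1))
(6, 1, R7, (1,))
(6, 2, R7, (1,))
(8, 0, R7, (0,))
(8, 0, R7, (1,))

bar 0: v0=D3 v1=D4 downbeat P8
bar 1: v0=C3 v1=C4 downbeat P8
bar 2: v0=B2 v1=G3 downbeat m6
bar 3: v0=D3 v1=B3 downbeat M6
bar 4: v0=C3 v1=E3 downbeat M3
bar 5: v0=B2 v1=G3 downbeat m6
bar 6: v0=A2 v1=C3 downbeat m3
bar 7: v0=F2 v1=A2 downbeat M3
bar 8: v0=E3 v1=C4 downbeat m6
bar 9: v0=D3 v1=D4 downbeat P8
  -> R7 @ bar 0 tick 2 v(1,): F3->B3 leap 6st
  -> R4 @ bar 1 tick 1 v(0, 1): C3/F3 P4 untreated
  -> R7 @ bar 4 tick 0 v(1,): D4->E3 leap 10st
  -> R4 @ bar 4 tick 3 v(0, 1): C3/D4 M2 untreated
  -> R4 @ bar 6 tick 1 v(0, 1): A2/B3 M2 untreated
  -> R7 @ bar 6 tick 1 v(1,): C3->B3 leap 11st
  -> R7 @ bar 6 tick 2 v(1,): B3->F3 leap 6st
  -> R7 @ bar 8 tick 0 v(0,): F2->E3 leap 11st
  -> R7 @ bar 8 tick 0 v(1,): A2->C4 leap 15st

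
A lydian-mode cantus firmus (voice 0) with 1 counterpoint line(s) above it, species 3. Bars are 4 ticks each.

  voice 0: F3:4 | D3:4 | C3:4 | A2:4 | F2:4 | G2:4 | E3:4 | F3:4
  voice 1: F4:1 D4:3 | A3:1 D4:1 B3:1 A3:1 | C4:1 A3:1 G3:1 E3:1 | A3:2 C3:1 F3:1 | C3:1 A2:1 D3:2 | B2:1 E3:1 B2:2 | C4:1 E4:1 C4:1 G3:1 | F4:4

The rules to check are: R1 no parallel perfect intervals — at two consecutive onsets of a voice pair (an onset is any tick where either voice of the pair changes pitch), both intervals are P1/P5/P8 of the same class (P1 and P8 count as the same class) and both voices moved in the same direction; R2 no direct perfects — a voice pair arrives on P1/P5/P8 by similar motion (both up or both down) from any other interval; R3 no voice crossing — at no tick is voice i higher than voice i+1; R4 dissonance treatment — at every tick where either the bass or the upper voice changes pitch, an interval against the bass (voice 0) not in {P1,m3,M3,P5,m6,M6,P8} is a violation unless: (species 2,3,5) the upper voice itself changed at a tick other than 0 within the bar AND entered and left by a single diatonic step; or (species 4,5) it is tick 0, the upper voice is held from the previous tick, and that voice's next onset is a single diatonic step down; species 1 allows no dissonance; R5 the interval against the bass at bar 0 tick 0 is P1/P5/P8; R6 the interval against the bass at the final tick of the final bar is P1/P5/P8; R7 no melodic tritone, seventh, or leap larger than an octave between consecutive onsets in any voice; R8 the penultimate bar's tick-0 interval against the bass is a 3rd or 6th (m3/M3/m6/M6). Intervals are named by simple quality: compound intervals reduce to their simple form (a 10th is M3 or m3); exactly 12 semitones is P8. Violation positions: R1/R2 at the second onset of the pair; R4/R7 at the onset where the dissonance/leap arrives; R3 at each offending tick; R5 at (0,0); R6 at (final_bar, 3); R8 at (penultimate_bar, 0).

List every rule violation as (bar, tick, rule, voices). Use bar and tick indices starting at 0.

(1, 0, R2, (0, 1))
(4, 0, R2, (0, 1))
(6, 0, R7, (1,))
(7, 0, R2, (0, 1))
(7, 0, R7, (1,))

bar 0: v0=F3 v1=F4 downbeat P8
bar 1: v0=D3 v1=A3 downbeat P5
bar 2: v0=C3 v1=C4 downbeat P8
bar 3: v0=A2 v1=A3 downbeat P8
bar 4: v0=F2 v1=C3 downbeat P5
bar 5: v0=G2 v1=B2 downbeat M3
bar 6: v0=E3 v1=C4 downbeat m6
bar 7: v0=F3 v1=F4 downbeat P8
  -> R2 @ bar 1 tick 0 v(0, 1): F3/D4 M6 -> D3/A3 P5 similar
  -> R2 @ bar 4 tick 0 v(0, 1): A2/F3 m6 -> F2/C3 P5 similar
  -> R7 @ bar 6 tick 0 v(1,): B2->C4 leap 13st
  -> R2 @ bar 7 tick 0 v(0, 1): E3/G3 m3 -> F3/F4 P8 similar
  -> R7 @ bar 7 tick 0 v(1,): G3->F4 leap 10st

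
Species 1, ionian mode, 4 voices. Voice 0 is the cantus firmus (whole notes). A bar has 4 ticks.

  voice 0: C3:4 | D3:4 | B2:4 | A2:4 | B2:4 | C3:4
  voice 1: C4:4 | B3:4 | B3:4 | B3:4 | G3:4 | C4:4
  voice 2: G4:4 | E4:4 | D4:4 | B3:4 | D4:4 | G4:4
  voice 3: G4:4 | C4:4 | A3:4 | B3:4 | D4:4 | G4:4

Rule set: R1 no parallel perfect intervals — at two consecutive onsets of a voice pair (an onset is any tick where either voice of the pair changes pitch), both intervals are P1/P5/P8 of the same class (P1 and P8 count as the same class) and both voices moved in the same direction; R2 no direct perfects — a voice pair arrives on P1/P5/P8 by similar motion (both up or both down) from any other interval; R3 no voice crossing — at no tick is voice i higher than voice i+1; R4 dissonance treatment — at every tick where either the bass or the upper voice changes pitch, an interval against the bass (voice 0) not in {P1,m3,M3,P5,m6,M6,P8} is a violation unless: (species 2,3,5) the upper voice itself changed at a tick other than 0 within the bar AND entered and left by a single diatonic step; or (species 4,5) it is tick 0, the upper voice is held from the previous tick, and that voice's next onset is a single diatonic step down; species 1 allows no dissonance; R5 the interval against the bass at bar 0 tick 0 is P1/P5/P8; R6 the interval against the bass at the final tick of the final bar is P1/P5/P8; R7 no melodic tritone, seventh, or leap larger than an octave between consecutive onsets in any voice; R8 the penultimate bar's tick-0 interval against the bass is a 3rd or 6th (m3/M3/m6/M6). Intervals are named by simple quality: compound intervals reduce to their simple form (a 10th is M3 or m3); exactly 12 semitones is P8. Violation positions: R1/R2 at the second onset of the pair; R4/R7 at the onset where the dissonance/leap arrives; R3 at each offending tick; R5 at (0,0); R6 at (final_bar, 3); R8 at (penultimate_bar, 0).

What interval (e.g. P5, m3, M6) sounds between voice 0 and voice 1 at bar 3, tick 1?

voice 0=A2 voice 1=B3 -> M2

M2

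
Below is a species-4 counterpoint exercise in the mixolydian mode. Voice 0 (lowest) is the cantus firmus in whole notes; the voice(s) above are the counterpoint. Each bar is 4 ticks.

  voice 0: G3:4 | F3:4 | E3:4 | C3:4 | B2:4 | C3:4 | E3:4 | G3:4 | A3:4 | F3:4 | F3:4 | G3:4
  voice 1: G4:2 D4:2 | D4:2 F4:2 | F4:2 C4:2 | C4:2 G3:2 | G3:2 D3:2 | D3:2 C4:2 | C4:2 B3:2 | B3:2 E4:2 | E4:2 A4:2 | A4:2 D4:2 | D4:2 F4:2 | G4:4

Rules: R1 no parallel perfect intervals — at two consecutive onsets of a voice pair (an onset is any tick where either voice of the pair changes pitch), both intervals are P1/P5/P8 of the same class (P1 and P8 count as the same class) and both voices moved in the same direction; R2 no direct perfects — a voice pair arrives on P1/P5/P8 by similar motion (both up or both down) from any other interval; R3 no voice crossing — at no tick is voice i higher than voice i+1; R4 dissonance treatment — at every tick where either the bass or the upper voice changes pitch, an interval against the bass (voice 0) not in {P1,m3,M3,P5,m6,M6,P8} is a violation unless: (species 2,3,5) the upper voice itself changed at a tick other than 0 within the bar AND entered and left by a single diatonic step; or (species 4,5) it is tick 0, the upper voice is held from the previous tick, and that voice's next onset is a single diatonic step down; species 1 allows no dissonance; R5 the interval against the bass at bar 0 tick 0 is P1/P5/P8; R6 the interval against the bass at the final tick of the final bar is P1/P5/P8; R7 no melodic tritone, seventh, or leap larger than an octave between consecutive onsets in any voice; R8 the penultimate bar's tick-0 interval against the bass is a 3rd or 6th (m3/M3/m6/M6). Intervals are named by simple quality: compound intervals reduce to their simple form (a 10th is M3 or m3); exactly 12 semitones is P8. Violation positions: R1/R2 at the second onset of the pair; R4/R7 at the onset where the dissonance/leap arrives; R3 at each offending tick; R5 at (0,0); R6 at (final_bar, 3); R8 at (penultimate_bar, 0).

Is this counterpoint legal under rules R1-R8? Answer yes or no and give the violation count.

bar 0: v0=G3 v1=G4 (P8)
bar 1: v0=F3 v1=D4 (M6)
bar 2: v0=E3 v1=F4 (m2)
bar 3: v0=C3 v1=C4 (P8)
bar 4: v0=B2 v1=G3 (m6)
bar 5: v0=C3 v1=D3 (M2)
bar 6: v0=E3 v1=C4 (m6)
bar 7: v0=G3 v1=B3 (M3)
bar 8: v0=A3 v1=E4 (P5)
bar 9: v0=F3 v1=A4 (M3)
bar 10: v0=F3 v1=D4 (M6)
bar 11: v0=G3 v1=G4 (P8)
  R4 @ bar2.0: E3/F4 m2 untreated
  R4 @ bar5.0: C3/D3 M2 untreated
  R7 @ bar5.2: D3->C4 leap 10st
  R1 @ bar11.0: F3/F4 P8 -> G3/G4 P8 similar

No (4 violations)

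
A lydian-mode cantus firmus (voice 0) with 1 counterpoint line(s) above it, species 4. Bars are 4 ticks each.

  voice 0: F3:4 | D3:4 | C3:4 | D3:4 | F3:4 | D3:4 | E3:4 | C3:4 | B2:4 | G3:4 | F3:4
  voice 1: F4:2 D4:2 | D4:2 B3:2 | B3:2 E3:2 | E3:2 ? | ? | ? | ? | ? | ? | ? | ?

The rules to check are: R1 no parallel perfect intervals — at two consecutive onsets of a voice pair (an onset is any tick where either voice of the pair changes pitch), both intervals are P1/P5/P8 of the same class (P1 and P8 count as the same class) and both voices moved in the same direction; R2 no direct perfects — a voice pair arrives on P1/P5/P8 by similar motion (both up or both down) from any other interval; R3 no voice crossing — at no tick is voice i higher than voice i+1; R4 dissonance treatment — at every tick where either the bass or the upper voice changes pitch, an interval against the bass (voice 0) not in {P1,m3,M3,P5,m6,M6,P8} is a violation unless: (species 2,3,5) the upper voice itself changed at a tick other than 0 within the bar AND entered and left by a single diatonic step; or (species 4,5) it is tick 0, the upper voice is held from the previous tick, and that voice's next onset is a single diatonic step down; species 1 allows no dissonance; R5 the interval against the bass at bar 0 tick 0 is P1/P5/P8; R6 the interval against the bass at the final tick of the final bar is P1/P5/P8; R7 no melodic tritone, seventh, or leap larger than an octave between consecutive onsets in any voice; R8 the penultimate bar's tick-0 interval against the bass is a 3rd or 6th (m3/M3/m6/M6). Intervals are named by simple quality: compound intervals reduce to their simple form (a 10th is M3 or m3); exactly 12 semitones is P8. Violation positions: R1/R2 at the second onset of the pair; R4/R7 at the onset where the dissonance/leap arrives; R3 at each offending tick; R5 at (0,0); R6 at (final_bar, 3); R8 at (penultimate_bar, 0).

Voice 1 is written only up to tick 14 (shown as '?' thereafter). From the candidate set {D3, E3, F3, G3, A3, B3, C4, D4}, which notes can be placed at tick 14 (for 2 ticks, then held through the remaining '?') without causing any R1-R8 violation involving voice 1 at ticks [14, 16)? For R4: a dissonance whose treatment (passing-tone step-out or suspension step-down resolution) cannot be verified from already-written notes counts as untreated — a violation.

{A3, B3, D3, E3, F3}

D3: legal
E3: legal
F3: legal
G3: violates R4
A3: legal
B3: legal
C4: violates R4
D4: violates R7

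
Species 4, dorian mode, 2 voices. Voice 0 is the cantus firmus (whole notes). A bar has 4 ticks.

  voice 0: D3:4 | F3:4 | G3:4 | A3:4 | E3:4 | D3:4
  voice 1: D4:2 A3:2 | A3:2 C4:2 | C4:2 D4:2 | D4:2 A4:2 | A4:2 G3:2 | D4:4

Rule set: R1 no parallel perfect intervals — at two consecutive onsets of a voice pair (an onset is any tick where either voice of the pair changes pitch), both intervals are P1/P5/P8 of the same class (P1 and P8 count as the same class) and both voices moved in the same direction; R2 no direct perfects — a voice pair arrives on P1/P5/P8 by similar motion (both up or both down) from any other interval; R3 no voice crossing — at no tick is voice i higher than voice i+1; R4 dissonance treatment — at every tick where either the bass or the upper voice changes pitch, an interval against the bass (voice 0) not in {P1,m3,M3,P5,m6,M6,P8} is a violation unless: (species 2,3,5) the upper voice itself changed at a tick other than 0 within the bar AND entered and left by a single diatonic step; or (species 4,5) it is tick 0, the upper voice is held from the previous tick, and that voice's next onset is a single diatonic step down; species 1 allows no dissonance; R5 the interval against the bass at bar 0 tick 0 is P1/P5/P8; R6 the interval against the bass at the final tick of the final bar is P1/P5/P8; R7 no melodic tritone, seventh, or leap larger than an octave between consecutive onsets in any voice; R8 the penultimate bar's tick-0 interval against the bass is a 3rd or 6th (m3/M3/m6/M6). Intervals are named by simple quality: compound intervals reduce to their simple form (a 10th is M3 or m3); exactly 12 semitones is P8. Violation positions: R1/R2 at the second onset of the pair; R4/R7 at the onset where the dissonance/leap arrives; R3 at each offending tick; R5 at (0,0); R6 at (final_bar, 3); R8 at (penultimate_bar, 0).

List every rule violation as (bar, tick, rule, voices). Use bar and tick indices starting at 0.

(2, 0, R4, (0, 1))
(3, 0, R4, (0, 1))
(4, 0, R4, (0, 1))
(4, 0, R8, (0, 1))
(4, 2, R7, (1,))

bar 0: v0=D3 v1=D4 downbeat P8
bar 1: v0=F3 v1=A3 downbeat M3
bar 2: v0=G3 v1=C4 downbeat P4
bar 3: v0=A3 v1=D4 downbeat P4
bar 4: v0=E3 v1=A4 downbeat P4
bar 5: v0=D3 v1=D4 downbeat P8
  -> R4 @ bar 2 tick 0 v(0, 1): G3/C4 P4 untreated
  -> R4 @ bar 3 tick 0 v(0, 1): A3/D4 P4 untreated
  -> R4 @ bar 4 tick 0 v(0, 1): E3/A4 P4 untreated
  -> R8 @ bar 4 tick 0 v(0, 1): penult P4 not 3rd/6th
  -> R7 @ bar 4 tick 2 v(1,): A4->G3 leap 14st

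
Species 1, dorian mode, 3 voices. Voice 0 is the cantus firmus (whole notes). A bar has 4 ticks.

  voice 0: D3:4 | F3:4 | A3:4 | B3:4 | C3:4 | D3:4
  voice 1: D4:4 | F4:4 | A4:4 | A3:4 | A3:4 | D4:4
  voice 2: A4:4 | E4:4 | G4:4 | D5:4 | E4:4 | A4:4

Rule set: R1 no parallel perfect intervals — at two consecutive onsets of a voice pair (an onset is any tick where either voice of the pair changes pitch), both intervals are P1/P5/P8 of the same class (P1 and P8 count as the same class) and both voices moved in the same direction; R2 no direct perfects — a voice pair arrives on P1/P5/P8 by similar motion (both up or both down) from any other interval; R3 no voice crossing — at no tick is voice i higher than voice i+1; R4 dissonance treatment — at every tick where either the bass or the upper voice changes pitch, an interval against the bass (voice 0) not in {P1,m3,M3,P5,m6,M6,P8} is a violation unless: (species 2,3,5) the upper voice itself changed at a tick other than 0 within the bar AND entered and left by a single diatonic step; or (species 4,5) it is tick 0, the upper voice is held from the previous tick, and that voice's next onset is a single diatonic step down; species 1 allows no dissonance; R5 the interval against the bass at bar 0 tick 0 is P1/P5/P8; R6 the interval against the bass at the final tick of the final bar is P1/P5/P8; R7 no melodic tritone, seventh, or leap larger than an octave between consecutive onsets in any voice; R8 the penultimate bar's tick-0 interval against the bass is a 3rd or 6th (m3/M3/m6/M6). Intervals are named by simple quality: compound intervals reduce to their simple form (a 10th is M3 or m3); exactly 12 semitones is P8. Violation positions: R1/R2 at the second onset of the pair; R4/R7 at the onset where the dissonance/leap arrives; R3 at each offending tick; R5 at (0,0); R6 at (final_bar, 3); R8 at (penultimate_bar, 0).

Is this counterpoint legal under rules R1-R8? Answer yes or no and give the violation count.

bar 0: v0=D3 v1=D4 v2=A4 (P5)
bar 1: v0=F3 v1=F4 v2=E4 (M7)
bar 2: v0=A3 v1=A4 v2=G4 (m7)
bar 3: v0=B3 v1=A3 v2=D5 (m3)
bar 4: v0=C3 v1=A3 v2=E4 (M3)
bar 5: v0=D3 v1=D4 v2=A4 (P5)
  R1 @ bar1.0: D3/D4 P8 -> F3/F4 P8 similar
  R3 @ bar1.0: F4 above E4
  R4 @ bar1.0: F3/E4 M7 untreated
  R3 @ bar1.1: F4 above E4
  R3 @ bar1.2: F4 above E4
  R3 @ bar1.3: F4 above E4
  R1 @ bar2.0: F3/F4 P8 -> A3/A4 P8 similar
  R3 @ bar2.0: A4 above G4
  R4 @ bar2.0: A3/G4 m7 untreated
  R3 @ bar2.1: A4 above G4
  R3 @ bar2.2: A4 above G4
  R3 @ bar2.3: A4 above G4
  R3 @ bar3.0: B3 above A3
  R4 @ bar3.0: B3/A3 M2 untreated
  R3 @ bar3.1: B3 above A3
  R3 @ bar3.2: B3 above A3
  R3 @ bar3.3: B3 above A3
  R7 @ bar4.0: B3->C3 leap 11st
  R7 @ bar4.0: D5->E4 leap 10st
  R1 @ bar5.0: A3/E4 P5 -> D4/A4 P5 similar
  R2 @ bar5.0: C3/A3 M6 -> D3/D4 P8 similar
  R2 @ bar5.0: C3/E4 M3 -> D3/A4 P5 similar

No (22 violations)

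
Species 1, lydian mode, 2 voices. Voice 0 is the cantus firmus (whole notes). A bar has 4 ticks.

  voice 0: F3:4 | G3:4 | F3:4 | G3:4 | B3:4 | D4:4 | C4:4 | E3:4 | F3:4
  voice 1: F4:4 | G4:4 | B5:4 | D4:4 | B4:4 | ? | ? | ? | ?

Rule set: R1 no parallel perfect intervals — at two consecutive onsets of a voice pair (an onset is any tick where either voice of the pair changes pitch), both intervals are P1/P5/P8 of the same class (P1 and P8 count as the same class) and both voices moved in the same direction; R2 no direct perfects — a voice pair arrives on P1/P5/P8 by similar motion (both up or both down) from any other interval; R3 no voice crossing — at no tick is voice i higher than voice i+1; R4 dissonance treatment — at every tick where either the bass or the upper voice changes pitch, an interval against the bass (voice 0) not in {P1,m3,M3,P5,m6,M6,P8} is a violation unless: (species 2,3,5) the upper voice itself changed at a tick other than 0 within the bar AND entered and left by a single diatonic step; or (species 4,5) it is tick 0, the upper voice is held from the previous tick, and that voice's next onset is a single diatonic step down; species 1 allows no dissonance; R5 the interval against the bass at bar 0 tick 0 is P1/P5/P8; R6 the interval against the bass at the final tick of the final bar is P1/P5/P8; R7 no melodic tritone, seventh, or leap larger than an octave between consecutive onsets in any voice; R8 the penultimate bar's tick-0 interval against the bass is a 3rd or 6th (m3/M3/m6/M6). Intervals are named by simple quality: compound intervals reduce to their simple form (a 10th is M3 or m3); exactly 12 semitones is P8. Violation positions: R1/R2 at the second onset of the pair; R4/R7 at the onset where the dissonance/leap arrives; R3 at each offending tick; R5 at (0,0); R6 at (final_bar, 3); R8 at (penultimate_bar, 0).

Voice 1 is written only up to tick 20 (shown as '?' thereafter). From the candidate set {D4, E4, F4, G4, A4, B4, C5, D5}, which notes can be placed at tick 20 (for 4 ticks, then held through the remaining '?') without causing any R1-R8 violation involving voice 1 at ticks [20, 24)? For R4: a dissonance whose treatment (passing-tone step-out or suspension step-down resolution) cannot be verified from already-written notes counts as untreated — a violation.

{A4, B4, D4}

D4: legal
E4: violates R4
F4: violates R7
G4: violates R4
A4: legal
B4: legal
C5: violates R4
D5: violates R1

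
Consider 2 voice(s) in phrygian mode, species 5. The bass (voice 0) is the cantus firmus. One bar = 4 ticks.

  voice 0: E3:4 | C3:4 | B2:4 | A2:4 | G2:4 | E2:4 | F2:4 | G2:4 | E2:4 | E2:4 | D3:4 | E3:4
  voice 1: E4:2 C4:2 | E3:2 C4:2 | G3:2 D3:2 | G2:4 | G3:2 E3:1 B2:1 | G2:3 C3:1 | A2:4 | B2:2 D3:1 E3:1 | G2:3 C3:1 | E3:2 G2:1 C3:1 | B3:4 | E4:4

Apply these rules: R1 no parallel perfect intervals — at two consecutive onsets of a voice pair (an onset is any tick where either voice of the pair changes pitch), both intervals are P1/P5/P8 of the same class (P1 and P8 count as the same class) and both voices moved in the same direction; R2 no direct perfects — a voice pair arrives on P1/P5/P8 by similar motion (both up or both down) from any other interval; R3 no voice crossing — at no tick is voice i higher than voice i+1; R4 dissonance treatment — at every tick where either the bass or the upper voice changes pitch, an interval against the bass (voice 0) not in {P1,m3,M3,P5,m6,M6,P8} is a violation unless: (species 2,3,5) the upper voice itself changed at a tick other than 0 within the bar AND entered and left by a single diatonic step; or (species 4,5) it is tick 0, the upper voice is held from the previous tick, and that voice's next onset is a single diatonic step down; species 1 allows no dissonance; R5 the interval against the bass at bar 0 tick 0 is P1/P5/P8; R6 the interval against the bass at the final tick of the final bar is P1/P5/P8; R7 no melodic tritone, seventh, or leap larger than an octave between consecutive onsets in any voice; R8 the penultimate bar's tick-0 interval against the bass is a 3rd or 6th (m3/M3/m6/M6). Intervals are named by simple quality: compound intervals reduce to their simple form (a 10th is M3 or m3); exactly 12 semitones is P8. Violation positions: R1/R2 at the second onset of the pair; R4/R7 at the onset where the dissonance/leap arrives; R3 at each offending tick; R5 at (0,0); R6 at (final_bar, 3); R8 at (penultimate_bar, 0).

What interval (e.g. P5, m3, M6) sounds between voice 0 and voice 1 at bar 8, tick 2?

voice 0=E2 voice 1=G2 -> m3

m3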